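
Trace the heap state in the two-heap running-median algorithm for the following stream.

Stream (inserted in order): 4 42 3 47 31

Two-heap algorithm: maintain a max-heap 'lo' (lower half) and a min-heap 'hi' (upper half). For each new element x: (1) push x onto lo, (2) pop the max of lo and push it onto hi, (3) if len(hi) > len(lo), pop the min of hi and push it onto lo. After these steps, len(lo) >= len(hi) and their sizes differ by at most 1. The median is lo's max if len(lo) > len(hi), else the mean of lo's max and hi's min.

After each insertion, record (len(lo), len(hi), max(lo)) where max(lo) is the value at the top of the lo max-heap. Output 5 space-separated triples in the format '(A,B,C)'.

Answer: (1,0,4) (1,1,4) (2,1,4) (2,2,4) (3,2,31)

Derivation:
Step 1: insert 4 -> lo=[4] hi=[] -> (len(lo)=1, len(hi)=0, max(lo)=4)
Step 2: insert 42 -> lo=[4] hi=[42] -> (len(lo)=1, len(hi)=1, max(lo)=4)
Step 3: insert 3 -> lo=[3, 4] hi=[42] -> (len(lo)=2, len(hi)=1, max(lo)=4)
Step 4: insert 47 -> lo=[3, 4] hi=[42, 47] -> (len(lo)=2, len(hi)=2, max(lo)=4)
Step 5: insert 31 -> lo=[3, 4, 31] hi=[42, 47] -> (len(lo)=3, len(hi)=2, max(lo)=31)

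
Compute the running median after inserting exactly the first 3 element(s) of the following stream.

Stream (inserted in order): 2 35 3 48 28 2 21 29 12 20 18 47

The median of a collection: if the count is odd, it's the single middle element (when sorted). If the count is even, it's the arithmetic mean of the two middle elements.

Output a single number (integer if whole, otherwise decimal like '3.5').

Answer: 3

Derivation:
Step 1: insert 2 -> lo=[2] (size 1, max 2) hi=[] (size 0) -> median=2
Step 2: insert 35 -> lo=[2] (size 1, max 2) hi=[35] (size 1, min 35) -> median=18.5
Step 3: insert 3 -> lo=[2, 3] (size 2, max 3) hi=[35] (size 1, min 35) -> median=3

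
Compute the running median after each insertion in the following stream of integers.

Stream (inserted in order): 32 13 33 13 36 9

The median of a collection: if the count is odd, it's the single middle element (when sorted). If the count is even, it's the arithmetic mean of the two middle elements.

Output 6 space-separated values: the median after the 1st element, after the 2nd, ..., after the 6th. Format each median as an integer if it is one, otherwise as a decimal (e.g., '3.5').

Answer: 32 22.5 32 22.5 32 22.5

Derivation:
Step 1: insert 32 -> lo=[32] (size 1, max 32) hi=[] (size 0) -> median=32
Step 2: insert 13 -> lo=[13] (size 1, max 13) hi=[32] (size 1, min 32) -> median=22.5
Step 3: insert 33 -> lo=[13, 32] (size 2, max 32) hi=[33] (size 1, min 33) -> median=32
Step 4: insert 13 -> lo=[13, 13] (size 2, max 13) hi=[32, 33] (size 2, min 32) -> median=22.5
Step 5: insert 36 -> lo=[13, 13, 32] (size 3, max 32) hi=[33, 36] (size 2, min 33) -> median=32
Step 6: insert 9 -> lo=[9, 13, 13] (size 3, max 13) hi=[32, 33, 36] (size 3, min 32) -> median=22.5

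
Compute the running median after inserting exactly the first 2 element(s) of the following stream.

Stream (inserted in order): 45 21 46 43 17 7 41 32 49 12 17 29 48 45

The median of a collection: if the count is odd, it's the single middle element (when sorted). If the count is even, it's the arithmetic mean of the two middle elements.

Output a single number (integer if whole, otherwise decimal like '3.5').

Answer: 33

Derivation:
Step 1: insert 45 -> lo=[45] (size 1, max 45) hi=[] (size 0) -> median=45
Step 2: insert 21 -> lo=[21] (size 1, max 21) hi=[45] (size 1, min 45) -> median=33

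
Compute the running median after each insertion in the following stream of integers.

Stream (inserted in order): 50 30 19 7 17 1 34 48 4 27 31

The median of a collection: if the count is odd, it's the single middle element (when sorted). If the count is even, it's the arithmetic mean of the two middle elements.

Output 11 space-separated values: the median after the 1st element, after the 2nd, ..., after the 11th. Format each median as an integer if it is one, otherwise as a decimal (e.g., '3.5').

Step 1: insert 50 -> lo=[50] (size 1, max 50) hi=[] (size 0) -> median=50
Step 2: insert 30 -> lo=[30] (size 1, max 30) hi=[50] (size 1, min 50) -> median=40
Step 3: insert 19 -> lo=[19, 30] (size 2, max 30) hi=[50] (size 1, min 50) -> median=30
Step 4: insert 7 -> lo=[7, 19] (size 2, max 19) hi=[30, 50] (size 2, min 30) -> median=24.5
Step 5: insert 17 -> lo=[7, 17, 19] (size 3, max 19) hi=[30, 50] (size 2, min 30) -> median=19
Step 6: insert 1 -> lo=[1, 7, 17] (size 3, max 17) hi=[19, 30, 50] (size 3, min 19) -> median=18
Step 7: insert 34 -> lo=[1, 7, 17, 19] (size 4, max 19) hi=[30, 34, 50] (size 3, min 30) -> median=19
Step 8: insert 48 -> lo=[1, 7, 17, 19] (size 4, max 19) hi=[30, 34, 48, 50] (size 4, min 30) -> median=24.5
Step 9: insert 4 -> lo=[1, 4, 7, 17, 19] (size 5, max 19) hi=[30, 34, 48, 50] (size 4, min 30) -> median=19
Step 10: insert 27 -> lo=[1, 4, 7, 17, 19] (size 5, max 19) hi=[27, 30, 34, 48, 50] (size 5, min 27) -> median=23
Step 11: insert 31 -> lo=[1, 4, 7, 17, 19, 27] (size 6, max 27) hi=[30, 31, 34, 48, 50] (size 5, min 30) -> median=27

Answer: 50 40 30 24.5 19 18 19 24.5 19 23 27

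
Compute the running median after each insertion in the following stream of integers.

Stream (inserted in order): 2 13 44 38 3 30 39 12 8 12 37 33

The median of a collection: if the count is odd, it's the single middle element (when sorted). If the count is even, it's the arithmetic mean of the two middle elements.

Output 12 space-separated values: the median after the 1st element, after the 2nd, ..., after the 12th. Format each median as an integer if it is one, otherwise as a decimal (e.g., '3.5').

Step 1: insert 2 -> lo=[2] (size 1, max 2) hi=[] (size 0) -> median=2
Step 2: insert 13 -> lo=[2] (size 1, max 2) hi=[13] (size 1, min 13) -> median=7.5
Step 3: insert 44 -> lo=[2, 13] (size 2, max 13) hi=[44] (size 1, min 44) -> median=13
Step 4: insert 38 -> lo=[2, 13] (size 2, max 13) hi=[38, 44] (size 2, min 38) -> median=25.5
Step 5: insert 3 -> lo=[2, 3, 13] (size 3, max 13) hi=[38, 44] (size 2, min 38) -> median=13
Step 6: insert 30 -> lo=[2, 3, 13] (size 3, max 13) hi=[30, 38, 44] (size 3, min 30) -> median=21.5
Step 7: insert 39 -> lo=[2, 3, 13, 30] (size 4, max 30) hi=[38, 39, 44] (size 3, min 38) -> median=30
Step 8: insert 12 -> lo=[2, 3, 12, 13] (size 4, max 13) hi=[30, 38, 39, 44] (size 4, min 30) -> median=21.5
Step 9: insert 8 -> lo=[2, 3, 8, 12, 13] (size 5, max 13) hi=[30, 38, 39, 44] (size 4, min 30) -> median=13
Step 10: insert 12 -> lo=[2, 3, 8, 12, 12] (size 5, max 12) hi=[13, 30, 38, 39, 44] (size 5, min 13) -> median=12.5
Step 11: insert 37 -> lo=[2, 3, 8, 12, 12, 13] (size 6, max 13) hi=[30, 37, 38, 39, 44] (size 5, min 30) -> median=13
Step 12: insert 33 -> lo=[2, 3, 8, 12, 12, 13] (size 6, max 13) hi=[30, 33, 37, 38, 39, 44] (size 6, min 30) -> median=21.5

Answer: 2 7.5 13 25.5 13 21.5 30 21.5 13 12.5 13 21.5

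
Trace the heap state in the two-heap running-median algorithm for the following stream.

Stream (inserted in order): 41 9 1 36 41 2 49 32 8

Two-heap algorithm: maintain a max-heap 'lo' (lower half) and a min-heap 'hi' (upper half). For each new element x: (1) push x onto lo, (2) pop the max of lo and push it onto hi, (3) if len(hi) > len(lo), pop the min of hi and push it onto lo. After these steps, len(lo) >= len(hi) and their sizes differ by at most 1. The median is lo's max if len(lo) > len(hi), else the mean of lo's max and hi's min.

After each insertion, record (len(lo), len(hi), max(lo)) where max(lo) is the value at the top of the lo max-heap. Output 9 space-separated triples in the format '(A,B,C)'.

Answer: (1,0,41) (1,1,9) (2,1,9) (2,2,9) (3,2,36) (3,3,9) (4,3,36) (4,4,32) (5,4,32)

Derivation:
Step 1: insert 41 -> lo=[41] hi=[] -> (len(lo)=1, len(hi)=0, max(lo)=41)
Step 2: insert 9 -> lo=[9] hi=[41] -> (len(lo)=1, len(hi)=1, max(lo)=9)
Step 3: insert 1 -> lo=[1, 9] hi=[41] -> (len(lo)=2, len(hi)=1, max(lo)=9)
Step 4: insert 36 -> lo=[1, 9] hi=[36, 41] -> (len(lo)=2, len(hi)=2, max(lo)=9)
Step 5: insert 41 -> lo=[1, 9, 36] hi=[41, 41] -> (len(lo)=3, len(hi)=2, max(lo)=36)
Step 6: insert 2 -> lo=[1, 2, 9] hi=[36, 41, 41] -> (len(lo)=3, len(hi)=3, max(lo)=9)
Step 7: insert 49 -> lo=[1, 2, 9, 36] hi=[41, 41, 49] -> (len(lo)=4, len(hi)=3, max(lo)=36)
Step 8: insert 32 -> lo=[1, 2, 9, 32] hi=[36, 41, 41, 49] -> (len(lo)=4, len(hi)=4, max(lo)=32)
Step 9: insert 8 -> lo=[1, 2, 8, 9, 32] hi=[36, 41, 41, 49] -> (len(lo)=5, len(hi)=4, max(lo)=32)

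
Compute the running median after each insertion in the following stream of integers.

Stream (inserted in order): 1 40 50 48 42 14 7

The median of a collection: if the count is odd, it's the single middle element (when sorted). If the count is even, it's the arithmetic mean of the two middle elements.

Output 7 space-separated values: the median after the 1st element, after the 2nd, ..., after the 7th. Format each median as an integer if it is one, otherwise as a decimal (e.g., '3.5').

Step 1: insert 1 -> lo=[1] (size 1, max 1) hi=[] (size 0) -> median=1
Step 2: insert 40 -> lo=[1] (size 1, max 1) hi=[40] (size 1, min 40) -> median=20.5
Step 3: insert 50 -> lo=[1, 40] (size 2, max 40) hi=[50] (size 1, min 50) -> median=40
Step 4: insert 48 -> lo=[1, 40] (size 2, max 40) hi=[48, 50] (size 2, min 48) -> median=44
Step 5: insert 42 -> lo=[1, 40, 42] (size 3, max 42) hi=[48, 50] (size 2, min 48) -> median=42
Step 6: insert 14 -> lo=[1, 14, 40] (size 3, max 40) hi=[42, 48, 50] (size 3, min 42) -> median=41
Step 7: insert 7 -> lo=[1, 7, 14, 40] (size 4, max 40) hi=[42, 48, 50] (size 3, min 42) -> median=40

Answer: 1 20.5 40 44 42 41 40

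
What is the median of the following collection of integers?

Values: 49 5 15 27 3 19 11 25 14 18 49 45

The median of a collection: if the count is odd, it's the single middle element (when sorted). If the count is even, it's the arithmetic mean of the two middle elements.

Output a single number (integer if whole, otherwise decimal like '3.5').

Step 1: insert 49 -> lo=[49] (size 1, max 49) hi=[] (size 0) -> median=49
Step 2: insert 5 -> lo=[5] (size 1, max 5) hi=[49] (size 1, min 49) -> median=27
Step 3: insert 15 -> lo=[5, 15] (size 2, max 15) hi=[49] (size 1, min 49) -> median=15
Step 4: insert 27 -> lo=[5, 15] (size 2, max 15) hi=[27, 49] (size 2, min 27) -> median=21
Step 5: insert 3 -> lo=[3, 5, 15] (size 3, max 15) hi=[27, 49] (size 2, min 27) -> median=15
Step 6: insert 19 -> lo=[3, 5, 15] (size 3, max 15) hi=[19, 27, 49] (size 3, min 19) -> median=17
Step 7: insert 11 -> lo=[3, 5, 11, 15] (size 4, max 15) hi=[19, 27, 49] (size 3, min 19) -> median=15
Step 8: insert 25 -> lo=[3, 5, 11, 15] (size 4, max 15) hi=[19, 25, 27, 49] (size 4, min 19) -> median=17
Step 9: insert 14 -> lo=[3, 5, 11, 14, 15] (size 5, max 15) hi=[19, 25, 27, 49] (size 4, min 19) -> median=15
Step 10: insert 18 -> lo=[3, 5, 11, 14, 15] (size 5, max 15) hi=[18, 19, 25, 27, 49] (size 5, min 18) -> median=16.5
Step 11: insert 49 -> lo=[3, 5, 11, 14, 15, 18] (size 6, max 18) hi=[19, 25, 27, 49, 49] (size 5, min 19) -> median=18
Step 12: insert 45 -> lo=[3, 5, 11, 14, 15, 18] (size 6, max 18) hi=[19, 25, 27, 45, 49, 49] (size 6, min 19) -> median=18.5

Answer: 18.5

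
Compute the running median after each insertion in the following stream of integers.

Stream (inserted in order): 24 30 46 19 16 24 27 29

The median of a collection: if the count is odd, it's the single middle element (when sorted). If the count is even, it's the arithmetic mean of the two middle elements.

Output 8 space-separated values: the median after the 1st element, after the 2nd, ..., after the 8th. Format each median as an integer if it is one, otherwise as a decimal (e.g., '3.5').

Step 1: insert 24 -> lo=[24] (size 1, max 24) hi=[] (size 0) -> median=24
Step 2: insert 30 -> lo=[24] (size 1, max 24) hi=[30] (size 1, min 30) -> median=27
Step 3: insert 46 -> lo=[24, 30] (size 2, max 30) hi=[46] (size 1, min 46) -> median=30
Step 4: insert 19 -> lo=[19, 24] (size 2, max 24) hi=[30, 46] (size 2, min 30) -> median=27
Step 5: insert 16 -> lo=[16, 19, 24] (size 3, max 24) hi=[30, 46] (size 2, min 30) -> median=24
Step 6: insert 24 -> lo=[16, 19, 24] (size 3, max 24) hi=[24, 30, 46] (size 3, min 24) -> median=24
Step 7: insert 27 -> lo=[16, 19, 24, 24] (size 4, max 24) hi=[27, 30, 46] (size 3, min 27) -> median=24
Step 8: insert 29 -> lo=[16, 19, 24, 24] (size 4, max 24) hi=[27, 29, 30, 46] (size 4, min 27) -> median=25.5

Answer: 24 27 30 27 24 24 24 25.5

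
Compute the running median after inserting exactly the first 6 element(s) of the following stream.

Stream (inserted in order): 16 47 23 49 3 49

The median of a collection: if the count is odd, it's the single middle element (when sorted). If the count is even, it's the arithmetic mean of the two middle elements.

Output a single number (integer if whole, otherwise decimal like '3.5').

Step 1: insert 16 -> lo=[16] (size 1, max 16) hi=[] (size 0) -> median=16
Step 2: insert 47 -> lo=[16] (size 1, max 16) hi=[47] (size 1, min 47) -> median=31.5
Step 3: insert 23 -> lo=[16, 23] (size 2, max 23) hi=[47] (size 1, min 47) -> median=23
Step 4: insert 49 -> lo=[16, 23] (size 2, max 23) hi=[47, 49] (size 2, min 47) -> median=35
Step 5: insert 3 -> lo=[3, 16, 23] (size 3, max 23) hi=[47, 49] (size 2, min 47) -> median=23
Step 6: insert 49 -> lo=[3, 16, 23] (size 3, max 23) hi=[47, 49, 49] (size 3, min 47) -> median=35

Answer: 35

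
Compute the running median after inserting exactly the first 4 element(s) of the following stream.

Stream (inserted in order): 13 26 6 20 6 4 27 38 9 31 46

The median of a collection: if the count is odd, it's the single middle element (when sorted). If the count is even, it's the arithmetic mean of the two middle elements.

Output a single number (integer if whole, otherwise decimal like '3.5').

Step 1: insert 13 -> lo=[13] (size 1, max 13) hi=[] (size 0) -> median=13
Step 2: insert 26 -> lo=[13] (size 1, max 13) hi=[26] (size 1, min 26) -> median=19.5
Step 3: insert 6 -> lo=[6, 13] (size 2, max 13) hi=[26] (size 1, min 26) -> median=13
Step 4: insert 20 -> lo=[6, 13] (size 2, max 13) hi=[20, 26] (size 2, min 20) -> median=16.5

Answer: 16.5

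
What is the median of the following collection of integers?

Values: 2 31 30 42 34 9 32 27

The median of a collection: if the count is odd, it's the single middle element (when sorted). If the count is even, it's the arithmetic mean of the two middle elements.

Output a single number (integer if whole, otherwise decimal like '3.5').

Answer: 30.5

Derivation:
Step 1: insert 2 -> lo=[2] (size 1, max 2) hi=[] (size 0) -> median=2
Step 2: insert 31 -> lo=[2] (size 1, max 2) hi=[31] (size 1, min 31) -> median=16.5
Step 3: insert 30 -> lo=[2, 30] (size 2, max 30) hi=[31] (size 1, min 31) -> median=30
Step 4: insert 42 -> lo=[2, 30] (size 2, max 30) hi=[31, 42] (size 2, min 31) -> median=30.5
Step 5: insert 34 -> lo=[2, 30, 31] (size 3, max 31) hi=[34, 42] (size 2, min 34) -> median=31
Step 6: insert 9 -> lo=[2, 9, 30] (size 3, max 30) hi=[31, 34, 42] (size 3, min 31) -> median=30.5
Step 7: insert 32 -> lo=[2, 9, 30, 31] (size 4, max 31) hi=[32, 34, 42] (size 3, min 32) -> median=31
Step 8: insert 27 -> lo=[2, 9, 27, 30] (size 4, max 30) hi=[31, 32, 34, 42] (size 4, min 31) -> median=30.5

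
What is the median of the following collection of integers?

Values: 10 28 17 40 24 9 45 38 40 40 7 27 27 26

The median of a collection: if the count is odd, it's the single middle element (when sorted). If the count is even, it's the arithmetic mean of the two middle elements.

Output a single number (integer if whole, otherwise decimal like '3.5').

Step 1: insert 10 -> lo=[10] (size 1, max 10) hi=[] (size 0) -> median=10
Step 2: insert 28 -> lo=[10] (size 1, max 10) hi=[28] (size 1, min 28) -> median=19
Step 3: insert 17 -> lo=[10, 17] (size 2, max 17) hi=[28] (size 1, min 28) -> median=17
Step 4: insert 40 -> lo=[10, 17] (size 2, max 17) hi=[28, 40] (size 2, min 28) -> median=22.5
Step 5: insert 24 -> lo=[10, 17, 24] (size 3, max 24) hi=[28, 40] (size 2, min 28) -> median=24
Step 6: insert 9 -> lo=[9, 10, 17] (size 3, max 17) hi=[24, 28, 40] (size 3, min 24) -> median=20.5
Step 7: insert 45 -> lo=[9, 10, 17, 24] (size 4, max 24) hi=[28, 40, 45] (size 3, min 28) -> median=24
Step 8: insert 38 -> lo=[9, 10, 17, 24] (size 4, max 24) hi=[28, 38, 40, 45] (size 4, min 28) -> median=26
Step 9: insert 40 -> lo=[9, 10, 17, 24, 28] (size 5, max 28) hi=[38, 40, 40, 45] (size 4, min 38) -> median=28
Step 10: insert 40 -> lo=[9, 10, 17, 24, 28] (size 5, max 28) hi=[38, 40, 40, 40, 45] (size 5, min 38) -> median=33
Step 11: insert 7 -> lo=[7, 9, 10, 17, 24, 28] (size 6, max 28) hi=[38, 40, 40, 40, 45] (size 5, min 38) -> median=28
Step 12: insert 27 -> lo=[7, 9, 10, 17, 24, 27] (size 6, max 27) hi=[28, 38, 40, 40, 40, 45] (size 6, min 28) -> median=27.5
Step 13: insert 27 -> lo=[7, 9, 10, 17, 24, 27, 27] (size 7, max 27) hi=[28, 38, 40, 40, 40, 45] (size 6, min 28) -> median=27
Step 14: insert 26 -> lo=[7, 9, 10, 17, 24, 26, 27] (size 7, max 27) hi=[27, 28, 38, 40, 40, 40, 45] (size 7, min 27) -> median=27

Answer: 27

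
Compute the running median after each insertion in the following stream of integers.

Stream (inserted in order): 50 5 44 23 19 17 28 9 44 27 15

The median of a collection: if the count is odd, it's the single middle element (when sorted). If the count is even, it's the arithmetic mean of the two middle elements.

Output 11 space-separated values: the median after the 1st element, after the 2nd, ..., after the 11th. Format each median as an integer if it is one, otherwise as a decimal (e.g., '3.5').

Step 1: insert 50 -> lo=[50] (size 1, max 50) hi=[] (size 0) -> median=50
Step 2: insert 5 -> lo=[5] (size 1, max 5) hi=[50] (size 1, min 50) -> median=27.5
Step 3: insert 44 -> lo=[5, 44] (size 2, max 44) hi=[50] (size 1, min 50) -> median=44
Step 4: insert 23 -> lo=[5, 23] (size 2, max 23) hi=[44, 50] (size 2, min 44) -> median=33.5
Step 5: insert 19 -> lo=[5, 19, 23] (size 3, max 23) hi=[44, 50] (size 2, min 44) -> median=23
Step 6: insert 17 -> lo=[5, 17, 19] (size 3, max 19) hi=[23, 44, 50] (size 3, min 23) -> median=21
Step 7: insert 28 -> lo=[5, 17, 19, 23] (size 4, max 23) hi=[28, 44, 50] (size 3, min 28) -> median=23
Step 8: insert 9 -> lo=[5, 9, 17, 19] (size 4, max 19) hi=[23, 28, 44, 50] (size 4, min 23) -> median=21
Step 9: insert 44 -> lo=[5, 9, 17, 19, 23] (size 5, max 23) hi=[28, 44, 44, 50] (size 4, min 28) -> median=23
Step 10: insert 27 -> lo=[5, 9, 17, 19, 23] (size 5, max 23) hi=[27, 28, 44, 44, 50] (size 5, min 27) -> median=25
Step 11: insert 15 -> lo=[5, 9, 15, 17, 19, 23] (size 6, max 23) hi=[27, 28, 44, 44, 50] (size 5, min 27) -> median=23

Answer: 50 27.5 44 33.5 23 21 23 21 23 25 23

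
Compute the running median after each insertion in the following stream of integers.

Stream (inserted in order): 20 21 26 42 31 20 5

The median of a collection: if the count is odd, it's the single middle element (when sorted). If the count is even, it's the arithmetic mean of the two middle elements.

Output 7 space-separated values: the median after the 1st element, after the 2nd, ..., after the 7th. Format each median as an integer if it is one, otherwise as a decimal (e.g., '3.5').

Step 1: insert 20 -> lo=[20] (size 1, max 20) hi=[] (size 0) -> median=20
Step 2: insert 21 -> lo=[20] (size 1, max 20) hi=[21] (size 1, min 21) -> median=20.5
Step 3: insert 26 -> lo=[20, 21] (size 2, max 21) hi=[26] (size 1, min 26) -> median=21
Step 4: insert 42 -> lo=[20, 21] (size 2, max 21) hi=[26, 42] (size 2, min 26) -> median=23.5
Step 5: insert 31 -> lo=[20, 21, 26] (size 3, max 26) hi=[31, 42] (size 2, min 31) -> median=26
Step 6: insert 20 -> lo=[20, 20, 21] (size 3, max 21) hi=[26, 31, 42] (size 3, min 26) -> median=23.5
Step 7: insert 5 -> lo=[5, 20, 20, 21] (size 4, max 21) hi=[26, 31, 42] (size 3, min 26) -> median=21

Answer: 20 20.5 21 23.5 26 23.5 21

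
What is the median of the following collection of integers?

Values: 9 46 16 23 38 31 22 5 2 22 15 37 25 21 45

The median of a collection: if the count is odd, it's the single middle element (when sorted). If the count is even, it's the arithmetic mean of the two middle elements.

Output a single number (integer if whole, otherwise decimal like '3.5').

Step 1: insert 9 -> lo=[9] (size 1, max 9) hi=[] (size 0) -> median=9
Step 2: insert 46 -> lo=[9] (size 1, max 9) hi=[46] (size 1, min 46) -> median=27.5
Step 3: insert 16 -> lo=[9, 16] (size 2, max 16) hi=[46] (size 1, min 46) -> median=16
Step 4: insert 23 -> lo=[9, 16] (size 2, max 16) hi=[23, 46] (size 2, min 23) -> median=19.5
Step 5: insert 38 -> lo=[9, 16, 23] (size 3, max 23) hi=[38, 46] (size 2, min 38) -> median=23
Step 6: insert 31 -> lo=[9, 16, 23] (size 3, max 23) hi=[31, 38, 46] (size 3, min 31) -> median=27
Step 7: insert 22 -> lo=[9, 16, 22, 23] (size 4, max 23) hi=[31, 38, 46] (size 3, min 31) -> median=23
Step 8: insert 5 -> lo=[5, 9, 16, 22] (size 4, max 22) hi=[23, 31, 38, 46] (size 4, min 23) -> median=22.5
Step 9: insert 2 -> lo=[2, 5, 9, 16, 22] (size 5, max 22) hi=[23, 31, 38, 46] (size 4, min 23) -> median=22
Step 10: insert 22 -> lo=[2, 5, 9, 16, 22] (size 5, max 22) hi=[22, 23, 31, 38, 46] (size 5, min 22) -> median=22
Step 11: insert 15 -> lo=[2, 5, 9, 15, 16, 22] (size 6, max 22) hi=[22, 23, 31, 38, 46] (size 5, min 22) -> median=22
Step 12: insert 37 -> lo=[2, 5, 9, 15, 16, 22] (size 6, max 22) hi=[22, 23, 31, 37, 38, 46] (size 6, min 22) -> median=22
Step 13: insert 25 -> lo=[2, 5, 9, 15, 16, 22, 22] (size 7, max 22) hi=[23, 25, 31, 37, 38, 46] (size 6, min 23) -> median=22
Step 14: insert 21 -> lo=[2, 5, 9, 15, 16, 21, 22] (size 7, max 22) hi=[22, 23, 25, 31, 37, 38, 46] (size 7, min 22) -> median=22
Step 15: insert 45 -> lo=[2, 5, 9, 15, 16, 21, 22, 22] (size 8, max 22) hi=[23, 25, 31, 37, 38, 45, 46] (size 7, min 23) -> median=22

Answer: 22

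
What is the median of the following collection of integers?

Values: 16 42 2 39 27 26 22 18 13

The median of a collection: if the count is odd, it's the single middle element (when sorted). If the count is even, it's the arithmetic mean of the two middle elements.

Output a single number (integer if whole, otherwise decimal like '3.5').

Answer: 22

Derivation:
Step 1: insert 16 -> lo=[16] (size 1, max 16) hi=[] (size 0) -> median=16
Step 2: insert 42 -> lo=[16] (size 1, max 16) hi=[42] (size 1, min 42) -> median=29
Step 3: insert 2 -> lo=[2, 16] (size 2, max 16) hi=[42] (size 1, min 42) -> median=16
Step 4: insert 39 -> lo=[2, 16] (size 2, max 16) hi=[39, 42] (size 2, min 39) -> median=27.5
Step 5: insert 27 -> lo=[2, 16, 27] (size 3, max 27) hi=[39, 42] (size 2, min 39) -> median=27
Step 6: insert 26 -> lo=[2, 16, 26] (size 3, max 26) hi=[27, 39, 42] (size 3, min 27) -> median=26.5
Step 7: insert 22 -> lo=[2, 16, 22, 26] (size 4, max 26) hi=[27, 39, 42] (size 3, min 27) -> median=26
Step 8: insert 18 -> lo=[2, 16, 18, 22] (size 4, max 22) hi=[26, 27, 39, 42] (size 4, min 26) -> median=24
Step 9: insert 13 -> lo=[2, 13, 16, 18, 22] (size 5, max 22) hi=[26, 27, 39, 42] (size 4, min 26) -> median=22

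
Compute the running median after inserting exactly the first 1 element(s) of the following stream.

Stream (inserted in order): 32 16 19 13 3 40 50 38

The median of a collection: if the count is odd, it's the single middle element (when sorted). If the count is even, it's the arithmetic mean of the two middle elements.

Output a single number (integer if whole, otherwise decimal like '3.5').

Answer: 32

Derivation:
Step 1: insert 32 -> lo=[32] (size 1, max 32) hi=[] (size 0) -> median=32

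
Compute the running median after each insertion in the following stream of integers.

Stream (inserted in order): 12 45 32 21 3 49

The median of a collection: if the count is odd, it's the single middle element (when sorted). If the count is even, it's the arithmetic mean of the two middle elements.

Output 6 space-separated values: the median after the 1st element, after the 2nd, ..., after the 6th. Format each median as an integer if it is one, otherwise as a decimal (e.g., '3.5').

Step 1: insert 12 -> lo=[12] (size 1, max 12) hi=[] (size 0) -> median=12
Step 2: insert 45 -> lo=[12] (size 1, max 12) hi=[45] (size 1, min 45) -> median=28.5
Step 3: insert 32 -> lo=[12, 32] (size 2, max 32) hi=[45] (size 1, min 45) -> median=32
Step 4: insert 21 -> lo=[12, 21] (size 2, max 21) hi=[32, 45] (size 2, min 32) -> median=26.5
Step 5: insert 3 -> lo=[3, 12, 21] (size 3, max 21) hi=[32, 45] (size 2, min 32) -> median=21
Step 6: insert 49 -> lo=[3, 12, 21] (size 3, max 21) hi=[32, 45, 49] (size 3, min 32) -> median=26.5

Answer: 12 28.5 32 26.5 21 26.5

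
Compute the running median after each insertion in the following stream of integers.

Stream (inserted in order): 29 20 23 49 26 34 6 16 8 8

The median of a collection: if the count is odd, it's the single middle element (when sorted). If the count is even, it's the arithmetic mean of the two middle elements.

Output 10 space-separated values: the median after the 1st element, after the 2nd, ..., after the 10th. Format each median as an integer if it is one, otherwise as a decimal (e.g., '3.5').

Step 1: insert 29 -> lo=[29] (size 1, max 29) hi=[] (size 0) -> median=29
Step 2: insert 20 -> lo=[20] (size 1, max 20) hi=[29] (size 1, min 29) -> median=24.5
Step 3: insert 23 -> lo=[20, 23] (size 2, max 23) hi=[29] (size 1, min 29) -> median=23
Step 4: insert 49 -> lo=[20, 23] (size 2, max 23) hi=[29, 49] (size 2, min 29) -> median=26
Step 5: insert 26 -> lo=[20, 23, 26] (size 3, max 26) hi=[29, 49] (size 2, min 29) -> median=26
Step 6: insert 34 -> lo=[20, 23, 26] (size 3, max 26) hi=[29, 34, 49] (size 3, min 29) -> median=27.5
Step 7: insert 6 -> lo=[6, 20, 23, 26] (size 4, max 26) hi=[29, 34, 49] (size 3, min 29) -> median=26
Step 8: insert 16 -> lo=[6, 16, 20, 23] (size 4, max 23) hi=[26, 29, 34, 49] (size 4, min 26) -> median=24.5
Step 9: insert 8 -> lo=[6, 8, 16, 20, 23] (size 5, max 23) hi=[26, 29, 34, 49] (size 4, min 26) -> median=23
Step 10: insert 8 -> lo=[6, 8, 8, 16, 20] (size 5, max 20) hi=[23, 26, 29, 34, 49] (size 5, min 23) -> median=21.5

Answer: 29 24.5 23 26 26 27.5 26 24.5 23 21.5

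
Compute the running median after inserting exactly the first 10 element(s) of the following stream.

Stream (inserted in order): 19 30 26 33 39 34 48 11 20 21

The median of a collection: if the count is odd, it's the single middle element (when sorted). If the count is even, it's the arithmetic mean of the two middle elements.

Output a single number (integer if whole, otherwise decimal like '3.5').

Step 1: insert 19 -> lo=[19] (size 1, max 19) hi=[] (size 0) -> median=19
Step 2: insert 30 -> lo=[19] (size 1, max 19) hi=[30] (size 1, min 30) -> median=24.5
Step 3: insert 26 -> lo=[19, 26] (size 2, max 26) hi=[30] (size 1, min 30) -> median=26
Step 4: insert 33 -> lo=[19, 26] (size 2, max 26) hi=[30, 33] (size 2, min 30) -> median=28
Step 5: insert 39 -> lo=[19, 26, 30] (size 3, max 30) hi=[33, 39] (size 2, min 33) -> median=30
Step 6: insert 34 -> lo=[19, 26, 30] (size 3, max 30) hi=[33, 34, 39] (size 3, min 33) -> median=31.5
Step 7: insert 48 -> lo=[19, 26, 30, 33] (size 4, max 33) hi=[34, 39, 48] (size 3, min 34) -> median=33
Step 8: insert 11 -> lo=[11, 19, 26, 30] (size 4, max 30) hi=[33, 34, 39, 48] (size 4, min 33) -> median=31.5
Step 9: insert 20 -> lo=[11, 19, 20, 26, 30] (size 5, max 30) hi=[33, 34, 39, 48] (size 4, min 33) -> median=30
Step 10: insert 21 -> lo=[11, 19, 20, 21, 26] (size 5, max 26) hi=[30, 33, 34, 39, 48] (size 5, min 30) -> median=28

Answer: 28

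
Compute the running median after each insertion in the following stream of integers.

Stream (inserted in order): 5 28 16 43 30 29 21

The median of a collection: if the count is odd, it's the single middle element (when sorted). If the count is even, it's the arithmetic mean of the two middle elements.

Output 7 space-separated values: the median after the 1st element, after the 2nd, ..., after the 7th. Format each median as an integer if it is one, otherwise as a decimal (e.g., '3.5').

Answer: 5 16.5 16 22 28 28.5 28

Derivation:
Step 1: insert 5 -> lo=[5] (size 1, max 5) hi=[] (size 0) -> median=5
Step 2: insert 28 -> lo=[5] (size 1, max 5) hi=[28] (size 1, min 28) -> median=16.5
Step 3: insert 16 -> lo=[5, 16] (size 2, max 16) hi=[28] (size 1, min 28) -> median=16
Step 4: insert 43 -> lo=[5, 16] (size 2, max 16) hi=[28, 43] (size 2, min 28) -> median=22
Step 5: insert 30 -> lo=[5, 16, 28] (size 3, max 28) hi=[30, 43] (size 2, min 30) -> median=28
Step 6: insert 29 -> lo=[5, 16, 28] (size 3, max 28) hi=[29, 30, 43] (size 3, min 29) -> median=28.5
Step 7: insert 21 -> lo=[5, 16, 21, 28] (size 4, max 28) hi=[29, 30, 43] (size 3, min 29) -> median=28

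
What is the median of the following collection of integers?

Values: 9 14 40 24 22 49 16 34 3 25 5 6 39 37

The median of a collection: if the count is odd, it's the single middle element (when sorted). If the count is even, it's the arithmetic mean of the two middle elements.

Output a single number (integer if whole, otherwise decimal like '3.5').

Step 1: insert 9 -> lo=[9] (size 1, max 9) hi=[] (size 0) -> median=9
Step 2: insert 14 -> lo=[9] (size 1, max 9) hi=[14] (size 1, min 14) -> median=11.5
Step 3: insert 40 -> lo=[9, 14] (size 2, max 14) hi=[40] (size 1, min 40) -> median=14
Step 4: insert 24 -> lo=[9, 14] (size 2, max 14) hi=[24, 40] (size 2, min 24) -> median=19
Step 5: insert 22 -> lo=[9, 14, 22] (size 3, max 22) hi=[24, 40] (size 2, min 24) -> median=22
Step 6: insert 49 -> lo=[9, 14, 22] (size 3, max 22) hi=[24, 40, 49] (size 3, min 24) -> median=23
Step 7: insert 16 -> lo=[9, 14, 16, 22] (size 4, max 22) hi=[24, 40, 49] (size 3, min 24) -> median=22
Step 8: insert 34 -> lo=[9, 14, 16, 22] (size 4, max 22) hi=[24, 34, 40, 49] (size 4, min 24) -> median=23
Step 9: insert 3 -> lo=[3, 9, 14, 16, 22] (size 5, max 22) hi=[24, 34, 40, 49] (size 4, min 24) -> median=22
Step 10: insert 25 -> lo=[3, 9, 14, 16, 22] (size 5, max 22) hi=[24, 25, 34, 40, 49] (size 5, min 24) -> median=23
Step 11: insert 5 -> lo=[3, 5, 9, 14, 16, 22] (size 6, max 22) hi=[24, 25, 34, 40, 49] (size 5, min 24) -> median=22
Step 12: insert 6 -> lo=[3, 5, 6, 9, 14, 16] (size 6, max 16) hi=[22, 24, 25, 34, 40, 49] (size 6, min 22) -> median=19
Step 13: insert 39 -> lo=[3, 5, 6, 9, 14, 16, 22] (size 7, max 22) hi=[24, 25, 34, 39, 40, 49] (size 6, min 24) -> median=22
Step 14: insert 37 -> lo=[3, 5, 6, 9, 14, 16, 22] (size 7, max 22) hi=[24, 25, 34, 37, 39, 40, 49] (size 7, min 24) -> median=23

Answer: 23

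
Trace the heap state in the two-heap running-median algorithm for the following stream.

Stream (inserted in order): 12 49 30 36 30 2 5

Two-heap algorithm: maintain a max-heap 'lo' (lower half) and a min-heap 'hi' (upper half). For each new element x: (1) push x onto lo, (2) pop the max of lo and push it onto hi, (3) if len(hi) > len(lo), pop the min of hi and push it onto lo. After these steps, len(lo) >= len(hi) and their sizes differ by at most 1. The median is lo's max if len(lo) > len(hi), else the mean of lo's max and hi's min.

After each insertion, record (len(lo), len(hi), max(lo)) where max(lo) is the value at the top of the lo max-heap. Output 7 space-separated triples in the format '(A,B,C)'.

Answer: (1,0,12) (1,1,12) (2,1,30) (2,2,30) (3,2,30) (3,3,30) (4,3,30)

Derivation:
Step 1: insert 12 -> lo=[12] hi=[] -> (len(lo)=1, len(hi)=0, max(lo)=12)
Step 2: insert 49 -> lo=[12] hi=[49] -> (len(lo)=1, len(hi)=1, max(lo)=12)
Step 3: insert 30 -> lo=[12, 30] hi=[49] -> (len(lo)=2, len(hi)=1, max(lo)=30)
Step 4: insert 36 -> lo=[12, 30] hi=[36, 49] -> (len(lo)=2, len(hi)=2, max(lo)=30)
Step 5: insert 30 -> lo=[12, 30, 30] hi=[36, 49] -> (len(lo)=3, len(hi)=2, max(lo)=30)
Step 6: insert 2 -> lo=[2, 12, 30] hi=[30, 36, 49] -> (len(lo)=3, len(hi)=3, max(lo)=30)
Step 7: insert 5 -> lo=[2, 5, 12, 30] hi=[30, 36, 49] -> (len(lo)=4, len(hi)=3, max(lo)=30)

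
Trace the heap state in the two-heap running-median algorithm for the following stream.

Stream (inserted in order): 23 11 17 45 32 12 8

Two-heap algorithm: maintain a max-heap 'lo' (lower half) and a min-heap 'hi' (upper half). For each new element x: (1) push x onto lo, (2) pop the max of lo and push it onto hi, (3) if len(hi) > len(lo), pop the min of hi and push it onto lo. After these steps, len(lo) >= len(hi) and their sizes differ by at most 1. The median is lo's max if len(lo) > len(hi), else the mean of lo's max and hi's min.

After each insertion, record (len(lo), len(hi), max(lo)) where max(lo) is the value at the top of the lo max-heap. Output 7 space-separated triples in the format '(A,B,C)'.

Step 1: insert 23 -> lo=[23] hi=[] -> (len(lo)=1, len(hi)=0, max(lo)=23)
Step 2: insert 11 -> lo=[11] hi=[23] -> (len(lo)=1, len(hi)=1, max(lo)=11)
Step 3: insert 17 -> lo=[11, 17] hi=[23] -> (len(lo)=2, len(hi)=1, max(lo)=17)
Step 4: insert 45 -> lo=[11, 17] hi=[23, 45] -> (len(lo)=2, len(hi)=2, max(lo)=17)
Step 5: insert 32 -> lo=[11, 17, 23] hi=[32, 45] -> (len(lo)=3, len(hi)=2, max(lo)=23)
Step 6: insert 12 -> lo=[11, 12, 17] hi=[23, 32, 45] -> (len(lo)=3, len(hi)=3, max(lo)=17)
Step 7: insert 8 -> lo=[8, 11, 12, 17] hi=[23, 32, 45] -> (len(lo)=4, len(hi)=3, max(lo)=17)

Answer: (1,0,23) (1,1,11) (2,1,17) (2,2,17) (3,2,23) (3,3,17) (4,3,17)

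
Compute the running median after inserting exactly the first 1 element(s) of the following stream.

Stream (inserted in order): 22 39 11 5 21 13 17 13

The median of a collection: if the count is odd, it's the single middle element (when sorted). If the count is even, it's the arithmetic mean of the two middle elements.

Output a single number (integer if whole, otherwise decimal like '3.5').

Step 1: insert 22 -> lo=[22] (size 1, max 22) hi=[] (size 0) -> median=22

Answer: 22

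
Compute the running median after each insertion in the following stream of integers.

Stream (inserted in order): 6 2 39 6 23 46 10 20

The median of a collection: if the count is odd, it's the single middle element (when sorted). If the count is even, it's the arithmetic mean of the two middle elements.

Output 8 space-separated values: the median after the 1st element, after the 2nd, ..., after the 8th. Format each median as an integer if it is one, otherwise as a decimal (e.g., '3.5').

Step 1: insert 6 -> lo=[6] (size 1, max 6) hi=[] (size 0) -> median=6
Step 2: insert 2 -> lo=[2] (size 1, max 2) hi=[6] (size 1, min 6) -> median=4
Step 3: insert 39 -> lo=[2, 6] (size 2, max 6) hi=[39] (size 1, min 39) -> median=6
Step 4: insert 6 -> lo=[2, 6] (size 2, max 6) hi=[6, 39] (size 2, min 6) -> median=6
Step 5: insert 23 -> lo=[2, 6, 6] (size 3, max 6) hi=[23, 39] (size 2, min 23) -> median=6
Step 6: insert 46 -> lo=[2, 6, 6] (size 3, max 6) hi=[23, 39, 46] (size 3, min 23) -> median=14.5
Step 7: insert 10 -> lo=[2, 6, 6, 10] (size 4, max 10) hi=[23, 39, 46] (size 3, min 23) -> median=10
Step 8: insert 20 -> lo=[2, 6, 6, 10] (size 4, max 10) hi=[20, 23, 39, 46] (size 4, min 20) -> median=15

Answer: 6 4 6 6 6 14.5 10 15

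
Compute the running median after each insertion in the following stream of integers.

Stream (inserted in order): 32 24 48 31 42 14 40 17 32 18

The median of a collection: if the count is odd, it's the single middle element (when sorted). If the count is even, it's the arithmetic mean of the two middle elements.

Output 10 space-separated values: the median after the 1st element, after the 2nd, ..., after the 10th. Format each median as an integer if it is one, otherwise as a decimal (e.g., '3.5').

Step 1: insert 32 -> lo=[32] (size 1, max 32) hi=[] (size 0) -> median=32
Step 2: insert 24 -> lo=[24] (size 1, max 24) hi=[32] (size 1, min 32) -> median=28
Step 3: insert 48 -> lo=[24, 32] (size 2, max 32) hi=[48] (size 1, min 48) -> median=32
Step 4: insert 31 -> lo=[24, 31] (size 2, max 31) hi=[32, 48] (size 2, min 32) -> median=31.5
Step 5: insert 42 -> lo=[24, 31, 32] (size 3, max 32) hi=[42, 48] (size 2, min 42) -> median=32
Step 6: insert 14 -> lo=[14, 24, 31] (size 3, max 31) hi=[32, 42, 48] (size 3, min 32) -> median=31.5
Step 7: insert 40 -> lo=[14, 24, 31, 32] (size 4, max 32) hi=[40, 42, 48] (size 3, min 40) -> median=32
Step 8: insert 17 -> lo=[14, 17, 24, 31] (size 4, max 31) hi=[32, 40, 42, 48] (size 4, min 32) -> median=31.5
Step 9: insert 32 -> lo=[14, 17, 24, 31, 32] (size 5, max 32) hi=[32, 40, 42, 48] (size 4, min 32) -> median=32
Step 10: insert 18 -> lo=[14, 17, 18, 24, 31] (size 5, max 31) hi=[32, 32, 40, 42, 48] (size 5, min 32) -> median=31.5

Answer: 32 28 32 31.5 32 31.5 32 31.5 32 31.5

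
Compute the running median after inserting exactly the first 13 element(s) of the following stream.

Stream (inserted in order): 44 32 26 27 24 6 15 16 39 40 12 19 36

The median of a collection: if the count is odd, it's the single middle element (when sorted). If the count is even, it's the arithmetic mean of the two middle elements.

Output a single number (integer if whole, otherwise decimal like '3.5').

Answer: 26

Derivation:
Step 1: insert 44 -> lo=[44] (size 1, max 44) hi=[] (size 0) -> median=44
Step 2: insert 32 -> lo=[32] (size 1, max 32) hi=[44] (size 1, min 44) -> median=38
Step 3: insert 26 -> lo=[26, 32] (size 2, max 32) hi=[44] (size 1, min 44) -> median=32
Step 4: insert 27 -> lo=[26, 27] (size 2, max 27) hi=[32, 44] (size 2, min 32) -> median=29.5
Step 5: insert 24 -> lo=[24, 26, 27] (size 3, max 27) hi=[32, 44] (size 2, min 32) -> median=27
Step 6: insert 6 -> lo=[6, 24, 26] (size 3, max 26) hi=[27, 32, 44] (size 3, min 27) -> median=26.5
Step 7: insert 15 -> lo=[6, 15, 24, 26] (size 4, max 26) hi=[27, 32, 44] (size 3, min 27) -> median=26
Step 8: insert 16 -> lo=[6, 15, 16, 24] (size 4, max 24) hi=[26, 27, 32, 44] (size 4, min 26) -> median=25
Step 9: insert 39 -> lo=[6, 15, 16, 24, 26] (size 5, max 26) hi=[27, 32, 39, 44] (size 4, min 27) -> median=26
Step 10: insert 40 -> lo=[6, 15, 16, 24, 26] (size 5, max 26) hi=[27, 32, 39, 40, 44] (size 5, min 27) -> median=26.5
Step 11: insert 12 -> lo=[6, 12, 15, 16, 24, 26] (size 6, max 26) hi=[27, 32, 39, 40, 44] (size 5, min 27) -> median=26
Step 12: insert 19 -> lo=[6, 12, 15, 16, 19, 24] (size 6, max 24) hi=[26, 27, 32, 39, 40, 44] (size 6, min 26) -> median=25
Step 13: insert 36 -> lo=[6, 12, 15, 16, 19, 24, 26] (size 7, max 26) hi=[27, 32, 36, 39, 40, 44] (size 6, min 27) -> median=26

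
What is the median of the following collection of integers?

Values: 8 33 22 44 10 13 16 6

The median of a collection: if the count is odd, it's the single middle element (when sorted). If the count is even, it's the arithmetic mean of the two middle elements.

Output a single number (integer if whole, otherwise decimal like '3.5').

Answer: 14.5

Derivation:
Step 1: insert 8 -> lo=[8] (size 1, max 8) hi=[] (size 0) -> median=8
Step 2: insert 33 -> lo=[8] (size 1, max 8) hi=[33] (size 1, min 33) -> median=20.5
Step 3: insert 22 -> lo=[8, 22] (size 2, max 22) hi=[33] (size 1, min 33) -> median=22
Step 4: insert 44 -> lo=[8, 22] (size 2, max 22) hi=[33, 44] (size 2, min 33) -> median=27.5
Step 5: insert 10 -> lo=[8, 10, 22] (size 3, max 22) hi=[33, 44] (size 2, min 33) -> median=22
Step 6: insert 13 -> lo=[8, 10, 13] (size 3, max 13) hi=[22, 33, 44] (size 3, min 22) -> median=17.5
Step 7: insert 16 -> lo=[8, 10, 13, 16] (size 4, max 16) hi=[22, 33, 44] (size 3, min 22) -> median=16
Step 8: insert 6 -> lo=[6, 8, 10, 13] (size 4, max 13) hi=[16, 22, 33, 44] (size 4, min 16) -> median=14.5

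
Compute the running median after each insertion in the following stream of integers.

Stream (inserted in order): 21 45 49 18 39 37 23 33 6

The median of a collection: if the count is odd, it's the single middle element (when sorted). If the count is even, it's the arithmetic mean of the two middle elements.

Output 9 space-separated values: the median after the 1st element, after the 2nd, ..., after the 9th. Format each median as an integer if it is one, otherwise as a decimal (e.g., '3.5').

Answer: 21 33 45 33 39 38 37 35 33

Derivation:
Step 1: insert 21 -> lo=[21] (size 1, max 21) hi=[] (size 0) -> median=21
Step 2: insert 45 -> lo=[21] (size 1, max 21) hi=[45] (size 1, min 45) -> median=33
Step 3: insert 49 -> lo=[21, 45] (size 2, max 45) hi=[49] (size 1, min 49) -> median=45
Step 4: insert 18 -> lo=[18, 21] (size 2, max 21) hi=[45, 49] (size 2, min 45) -> median=33
Step 5: insert 39 -> lo=[18, 21, 39] (size 3, max 39) hi=[45, 49] (size 2, min 45) -> median=39
Step 6: insert 37 -> lo=[18, 21, 37] (size 3, max 37) hi=[39, 45, 49] (size 3, min 39) -> median=38
Step 7: insert 23 -> lo=[18, 21, 23, 37] (size 4, max 37) hi=[39, 45, 49] (size 3, min 39) -> median=37
Step 8: insert 33 -> lo=[18, 21, 23, 33] (size 4, max 33) hi=[37, 39, 45, 49] (size 4, min 37) -> median=35
Step 9: insert 6 -> lo=[6, 18, 21, 23, 33] (size 5, max 33) hi=[37, 39, 45, 49] (size 4, min 37) -> median=33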